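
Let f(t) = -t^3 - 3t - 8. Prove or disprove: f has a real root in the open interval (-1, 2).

No.

f(-1) = -4 and f(2) = -22, both negative.
f'(t) = -3t^2 - 3 has discriminant 0² − 4·(-3)·(-3) = -36 < 0, so f' has no real roots and is negative for every real t.
So f is strictly decreasing; between -1 and 2 its values lie between f(-1) = -4 and f(2) = -22, all negative. Therefore f has no root in (-1, 2).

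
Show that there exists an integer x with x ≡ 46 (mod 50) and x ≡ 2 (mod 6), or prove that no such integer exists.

The moduli are not coprime: gcd(50, 6) = 2. Compatibility requires 2 ∣ (2 − 46) = -44, which holds, so solutions exist.
Step through x = 46, 46 + 50, 46 + 2·50, …: the values 46, 96, 146 reduce mod 6 to 4, 0, 2. The value 146 hits 2.
Indeed 146 ≡ 46 (mod 50) and 146 ≡ 2 (mod 6).

x = 146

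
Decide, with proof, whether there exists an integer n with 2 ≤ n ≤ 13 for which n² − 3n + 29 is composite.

At n = 13: 13² − 3·13 + 29 = 159 = 3·53, which is composite.

n = 13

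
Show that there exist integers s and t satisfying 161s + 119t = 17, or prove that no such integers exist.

Both 161 and 119 are divisible by gcd(161, 119) = 7, hence so is any combination 161s + 119t.
But 17 = 7·2 + 3, so 7 ∤ 17.
Hence no integers s, t satisfy the equation.

There are no such integers.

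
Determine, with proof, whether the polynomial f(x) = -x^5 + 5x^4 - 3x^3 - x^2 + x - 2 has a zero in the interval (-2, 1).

Yes, f has a root in the interval.

f(-2) = 128 and f(1) = -1, which have opposite signs.
f is continuous everywhere (it is a polynomial), in particular on [-2, 1].
By the Intermediate Value Theorem f must vanish at some point of (-2, 1).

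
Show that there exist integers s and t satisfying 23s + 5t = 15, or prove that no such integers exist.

s = 0, t = 3

Since gcd(23, 5) = 1, every integer is an integer combination of 23 and 5.
Dividing repeatedly: 23 = 4·5 + 3, 5 = 1·3 + 2, 3 = 1·2 + 1, 2 = 2·1 + 0.
Working back up the chain: 1 = 3 − 1·2 = 3 − (5 − 1·3) = −5 + 2·3 = −5 + 2·(23 − 4·5) = 2·23 − 9·5. So 23·2 + 5·(-9) = 1.
Scaling by 15 gives the particular solution (s, t) = (30, -135).
Shifting by a multiple of (5, −23) keeps it a solution: s = 30 − 6·5 = 0, t = -135 + 6·23 = 3.
Check: 23·0 + 5·3 = 0 + 15 = 15. ✓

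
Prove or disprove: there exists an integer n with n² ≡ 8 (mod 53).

No, no such integer exists.

53 is prime, so by Euler's criterion 8 is a square mod 53 iff 8^((53−1)/2) = 8^26 ≡ 1 (mod 53).
Squaring successively (mod 53): 8^2 = 64 ≡ 11; 8^4 ≡ 11² = 121 ≡ 15; 8^8 ≡ 15² = 225 ≡ 13; 8^16 ≡ 13² = 169 ≡ 10.
Since 26 = 16 + 8 + 2, 8^26 ≡ 10 · 13 · 11; multiplying out mod 53: 10·13 = 130 ≡ 24, then 24·11 = 264 ≡ 52. Thus 8^26 ≡ 52 ≡ −1 (mod 53).
By Euler's criterion 8 is a quadratic non-residue mod 53: no n satisfies n² ≡ 8 (mod 53).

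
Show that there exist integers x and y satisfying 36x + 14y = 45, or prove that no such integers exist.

Both 36 and 14 are divisible by gcd(36, 14) = 2, hence so is any combination 36x + 14y.
However 45 leaves remainder 1 on division by 2.
So the equation is unsolvable over ℤ.

There are no such integers.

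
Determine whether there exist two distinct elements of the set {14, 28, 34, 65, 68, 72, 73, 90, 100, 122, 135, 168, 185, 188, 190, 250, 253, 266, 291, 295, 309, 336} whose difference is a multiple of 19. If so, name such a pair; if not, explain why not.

Reduce each element mod 19: 14↦14, 28↦9, 34↦15, 65↦8, 68↦11, 72↦15, 73↦16, 90↦14, 100↦5, 122↦8, 135↦2, 168↦16, 185↦14, 188↦17, 190↦0, 250↦3, 253↦6, 266↦0, 291↦6, 295↦10, 309↦5, 336↦13. The residue 14 repeats (at 14 and 90), and 90 − 14 = 76 = 4·19.

14 and 90 are such a pair.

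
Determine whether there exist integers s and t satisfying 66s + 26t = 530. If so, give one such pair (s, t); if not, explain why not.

Since gcd(66, 26) = 2 and 530 = 2·265, Bézout's identity guarantees a solution.
Dividing through by 2 reduces the equation to 33s + 13t = 265.
Euclidean algorithm: 33 = 2·13 + 7, 13 = 1·7 + 6, 7 = 1·6 + 1, 6 = 6·1 + 0.
Working back up the chain: 1 = 7 − 1·6 = 7 − (13 − 1·7) = −13 + 2·7 = −13 + 2·(33 − 2·13) = 2·33 − 5·13. So 33·2 + 13·(-5) = 1.
Multiplying through by 265: s = 2·265 = 530, t = (-5)·265 = -1325 is a solution.
Shifting by a multiple of (13, −33) keeps it a solution: s = 530 − 40·13 = 10, t = -1325 + 40·33 = -5.
Indeed 66·10 + 26·(-5) = 660 − 130 = 530.

s = 10, t = -5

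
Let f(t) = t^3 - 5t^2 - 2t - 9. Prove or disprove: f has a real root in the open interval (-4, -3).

f(-4) = -145 and f(-3) = -75, both negative, so a sign-change argument is unavailable; we show f keeps this sign on the whole interval.
Shift to the endpoint -3: with t = -3 − u (0 < u < 1), one computes f(-3 − u) = -u^3 - 14u^2 - 55u - 75.
The nonzero coefficients here are all negative, so for u > 0 every term is negative (or zero), and the constant term -75 is strictly negative.
So f is strictly negative on (-4, -3); no root exists in the interval.

No such root exists.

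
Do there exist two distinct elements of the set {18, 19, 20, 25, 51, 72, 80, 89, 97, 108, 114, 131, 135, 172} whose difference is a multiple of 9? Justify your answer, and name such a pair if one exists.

Both 18 and 72 leave remainder 0 on division by 9; their difference 54 = 6·9 is a multiple of 9.

The pair (18, 72) works.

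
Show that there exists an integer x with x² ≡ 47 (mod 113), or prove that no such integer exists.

No, no such integer exists.

113 is prime, so by Euler's criterion 47 is a square mod 113 iff 47^((113−1)/2) = 47^56 ≡ 1 (mod 113).
Squaring successively (mod 113): 47^2 = 2209 ≡ 62; 47^4 ≡ 62² = 3844 ≡ 2; 47^8 ≡ 2² = 4 ≡ 4; 47^16 ≡ 4² = 16 ≡ 16; 47^32 ≡ 16² = 256 ≡ 30.
Since 56 = 32 + 16 + 8, 47^56 ≡ 30 · 16 · 4; multiplying out mod 113: 30·16 = 480 ≡ 28, then 28·4 = 112 ≡ 112. Thus 47^56 ≡ 112 ≡ −1 (mod 113).
The value −1 means 47 is a non-residue modulo 113, so x² ≡ 47 (mod 113) is impossible.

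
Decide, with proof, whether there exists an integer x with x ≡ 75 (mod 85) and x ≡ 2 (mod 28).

x = 1010

Since 85 and 28 share no common factor, CRT says the pair of congruences has a solution (unique mod 2380).
Any solution of the first congruence is x = 75 + 85t; substituting into the second, 85t ≡ 2 − 75 ≡ 11 (mod 28).
85 ≡ 1 (mod 28), so this reads 1t ≡ 11 (mod 28). So t ≡ 11 (mod 28).
With t = 11: x = 75 + 85·11 = 1010.
Check: 1010 mod 85 = 75, 1010 mod 28 = 2. ✓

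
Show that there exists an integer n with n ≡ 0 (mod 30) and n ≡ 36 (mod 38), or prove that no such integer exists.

n = 150

gcd(30, 38) = 2. A simultaneous solution exists iff 0 ≡ 36 (mod 2); here 0 mod 2 = 0 = 36 mod 2, so it does.
List candidates n ≡ 0 (mod 30): 0, 30, 60, 90, 120, 150. Modulo 38 these are 0, 30, 22, 14, 6, 36; 150 gives 36 as required.
Verify: 150 = 5·30 + 0 and 150 = 3·38 + 36. ✓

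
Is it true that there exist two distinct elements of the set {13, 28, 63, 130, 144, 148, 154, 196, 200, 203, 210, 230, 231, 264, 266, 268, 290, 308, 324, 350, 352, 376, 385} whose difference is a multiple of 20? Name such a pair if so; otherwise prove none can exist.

Yes: 28 and 148.

Reduce each element mod 20: 13↦13, 28↦8, 63↦3, 130↦10, 144↦4, 148↦8, 154↦14, 196↦16, 200↦0, 203↦3, 210↦10, 230↦10, 231↦11, 264↦4, 266↦6, 268↦8, 290↦10, 308↦8, 324↦4, 350↦10, 352↦12, 376↦16, 385↦5. The residue 8 repeats (at 28 and 148), and 148 − 28 = 120 = 6·20.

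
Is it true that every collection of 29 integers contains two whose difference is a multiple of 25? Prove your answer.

True.

There are exactly 25 possible remainders on division by 25.
Placing 29 integers into 25 classes, some class receives at least two — say a and b.
Their difference a − b is then a multiple of 25.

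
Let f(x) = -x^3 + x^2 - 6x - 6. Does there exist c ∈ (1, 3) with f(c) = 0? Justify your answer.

Evaluate at the endpoints: f(1) = -12, f(3) = -42 — same sign (negative).
The derivative f'(x) = -3x^2 + 2x - 6 is a quadratic with discriminant 2² − 4·(-3)·(-6) = -68 < 0; it never vanishes, so it is always negative (sign of the leading coefficient).
Hence f is strictly decreasing on ℝ, and in particular on [1, 3]. A strictly monotone function with same-sign endpoint values stays negative on the whole interval, so f has no zero in (1, 3).

f has no root in that interval.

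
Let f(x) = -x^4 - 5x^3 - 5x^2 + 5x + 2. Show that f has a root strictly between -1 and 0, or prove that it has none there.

Yes, f has a root in the interval.

f(-1) = -4 and f(0) = 2, which have opposite signs.
As a polynomial, f is continuous on every closed interval.
By the Intermediate Value Theorem f must vanish at some point of (-1, 0).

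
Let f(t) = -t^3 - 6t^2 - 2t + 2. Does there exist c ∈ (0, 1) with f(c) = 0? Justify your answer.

f(0) = 2 and f(1) = -7, which have opposite signs.
As a polynomial, f is continuous on every closed interval.
By the Intermediate Value Theorem, f takes the value 0 somewhere in the open interval.

Yes, f has a root in the interval.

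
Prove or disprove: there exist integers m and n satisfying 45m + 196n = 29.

45 and 196 are coprime, so 45m + 196n ranges over all of ℤ.
Dividing repeatedly: 196 = 4·45 + 16, 45 = 2·16 + 13, 16 = 1·13 + 3, 13 = 4·3 + 1, 3 = 3·1 + 0.
Unwinding: 1 = 13 − 4·3 = 13 − 4·(16 − 1·13) = −4·16 + 5·13 = −4·16 + 5·(45 − 2·16) = 5·45 − 14·16 = 5·45 − 14·(196 − 4·45) = −14·196 + 61·45, i.e. 45·61 + 196·(-14) = 1.
Scaling by 29 gives the particular solution (m, n) = (1769, -406).
Shifting by a multiple of (196, −45) keeps it a solution: m = 1769 − 9·196 = 5, n = -406 + 9·45 = -1.
Check: 45·5 + 196·(-1) = 225 − 196 = 29. ✓

m = 5, n = -1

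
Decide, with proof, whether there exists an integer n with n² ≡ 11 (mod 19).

Take n = 7. Then 7² = 49 = 2·19 + 11, so 7² ≡ 11 (mod 19).

n = 7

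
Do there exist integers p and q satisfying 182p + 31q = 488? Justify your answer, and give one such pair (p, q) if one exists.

p = 2, q = 4

182 and 31 are coprime, so 182p + 31q ranges over all of ℤ.
Dividing repeatedly: 182 = 5·31 + 27, 31 = 1·27 + 4, 27 = 6·4 + 3, 4 = 1·3 + 1, 3 = 3·1 + 0.
Back-substituting, 1 = 4 − 1·3 = 4 − (27 − 6·4) = −27 + 7·4 = −27 + 7·(31 − 1·27) = 7·31 − 8·27 = 7·31 − 8·(182 − 5·31) = −8·182 + 47·31; that is, 182·(-8) + 31·47 = 1.
Times 488: 182·(-3904) + 31·22936 = 488, so (-3904, 22936) solves it.
The general solution is p = -3904 + 31k, q = 22936 − 182k; taking k = 126 gives the smaller pair p = 2, q = 4.
Check: 182·2 + 31·4 = 364 + 124 = 488. ✓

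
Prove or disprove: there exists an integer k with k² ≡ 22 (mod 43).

43 is prime, so by Euler's criterion 22 is a square mod 43 iff 22^((43−1)/2) = 22^21 ≡ 1 (mod 43).
Squaring successively (mod 43): 22^2 = 484 ≡ 11; 22^4 ≡ 11² = 121 ≡ 35; 22^8 ≡ 35² = 1225 ≡ 21; 22^16 ≡ 21² = 441 ≡ 11.
Since 21 = 16 + 4 + 1, 22^21 ≡ 11 · 35 · 22; multiplying out mod 43: 11·35 = 385 ≡ 41, then 41·22 = 902 ≡ 42. Thus 22^21 ≡ 42 ≡ −1 (mod 43).
By Euler's criterion 22 is a quadratic non-residue mod 43: no k satisfies k² ≡ 22 (mod 43).

There is no such integer.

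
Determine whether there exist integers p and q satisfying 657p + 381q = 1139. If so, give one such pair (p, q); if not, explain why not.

gcd(657, 381) = 3, so every integer of the form 657p + 381q is a multiple of 3.
But 1139 = 3·379 + 2, so 3 ∤ 1139.
Hence no integers p, q satisfy the equation.

No such integers exist.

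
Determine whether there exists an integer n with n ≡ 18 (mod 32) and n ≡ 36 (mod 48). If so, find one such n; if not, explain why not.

No, no such integer exists.

Both moduli are multiples of 16 = gcd(32, 48), so any solution would satisfy n ≡ 18 and n ≡ 36 modulo 16 simultaneously.
But 18 mod 16 = 2 while 36 mod 16 = 4, a contradiction.
Hence the system has no solution.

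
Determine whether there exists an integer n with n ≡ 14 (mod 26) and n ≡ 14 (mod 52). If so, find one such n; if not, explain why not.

Here gcd(26, 52) = 26, and both 14 and 14 leave remainder 14 mod 26, so the system is consistent.
In fact n = 14 itself already satisfies 14 mod 52 = 14.
Indeed 14 ≡ 14 (mod 26) and 14 ≡ 14 (mod 52).

n = 14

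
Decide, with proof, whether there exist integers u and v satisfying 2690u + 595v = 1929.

Both 2690 and 595 are divisible by gcd(2690, 595) = 5, hence so is any combination 2690u + 595v.
However 1929 leaves remainder 4 on division by 5.
Therefore 2690u + 595v = 1929 has no solution in integers.

No such integers exist.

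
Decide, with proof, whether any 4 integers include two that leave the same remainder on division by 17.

Consider the 4 integers 44, 45, 46, 47. They lie in distinct residue classes modulo 17, since 4 ≤ 17.
So no two of them leave the same remainder on division by 17; the claim fails for this set.

No, the set {44, 45, 46, 47} is a counterexample.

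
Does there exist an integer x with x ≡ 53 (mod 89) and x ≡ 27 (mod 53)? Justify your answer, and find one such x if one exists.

x = 1299

The moduli 89 and 53 are coprime, so by the Chinese Remainder Theorem a unique solution modulo 4717 exists.
Write x = 53 + 89t and require 53 + 89t ≡ 27 (mod 53), i.e. 89t ≡ 27 (mod 53).
89 ≡ 36 (mod 53), so this reads 36t ≡ 27 (mod 53). Note 36·28 = 1008 ≡ 1 (mod 53) (as 1008 − 1 = 19·53), so 36⁻¹ ≡ 28.
Multiplying by 28: t ≡ 28·27 = 756 ≡ 14 (mod 53).
With t = 14: x = 53 + 89·14 = 1299.
Check: 1299 mod 89 = 53, 1299 mod 53 = 27. ✓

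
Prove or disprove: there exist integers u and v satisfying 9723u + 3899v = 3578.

gcd(9723, 3899) = 7, so every integer of the form 9723u + 3899v is a multiple of 7.
But 3578 is not a multiple of 7 (it leaves remainder 1).
So the equation is unsolvable over ℤ.

No, no such integers exist.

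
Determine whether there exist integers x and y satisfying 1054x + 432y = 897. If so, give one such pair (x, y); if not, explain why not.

No such integers exist.

Any value of 1054x + 432y is a multiple of gcd(1054, 432) = 2.
However 897 leaves remainder 1 on division by 2.
So the equation is unsolvable over ℤ.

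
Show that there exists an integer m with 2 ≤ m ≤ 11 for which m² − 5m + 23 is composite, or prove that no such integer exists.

No such integer m in that range exists.

The values for m = 2, 3, …, 11 are 17, 17, 19, 23, 29, 37, 47, 59, 73, 89, and each of these is prime.
So no value in the range makes the expression composite.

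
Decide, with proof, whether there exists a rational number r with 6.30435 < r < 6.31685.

Multiplying by 13: 13·6.30435 = 81.95655 and 13·6.31685 = 82.11905, so the integer 82 lies strictly between them.
Dividing back, 6.30435 < 82/13 < 6.31685, and 82/13 is rational.

r = 82/13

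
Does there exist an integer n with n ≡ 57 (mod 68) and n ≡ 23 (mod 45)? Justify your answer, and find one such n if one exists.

gcd(68, 45) = 1, so the Chinese Remainder Theorem guarantees exactly one residue class mod 3060 satisfying both.
Write n = 57 + 68t and require 57 + 68t ≡ 23 (mod 45), i.e. 68t ≡ 11 (mod 45).
68 ≡ 23 (mod 45), so this reads 23t ≡ 11 (mod 45). Note 23·2 = 46 ≡ 1 (mod 45) (as 46 − 1 = 1·45), so 23⁻¹ ≡ 2.
Therefore t ≡ 2·11 = 22 (mod 45).
With t = 22: n = 57 + 68·22 = 1553.
Check: 1553 mod 68 = 57, 1553 mod 45 = 23. ✓

n = 1553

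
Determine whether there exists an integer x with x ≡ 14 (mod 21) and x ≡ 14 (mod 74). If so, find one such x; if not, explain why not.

The moduli 21 and 74 are coprime, so by the Chinese Remainder Theorem a unique solution modulo 1554 exists.
Write x = 14 + 21t and require 14 + 21t ≡ 14 (mod 74), i.e. 21t ≡ 0 (mod 74).
t = 0 satisfies this.
With t = 0: x = 14 + 21·0 = 14.
Verify: 14 = 0·21 + 14 and 14 = 0·74 + 14. ✓

x = 14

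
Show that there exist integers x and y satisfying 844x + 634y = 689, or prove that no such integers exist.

There are no such integers.

gcd(844, 634) = 2, so every integer of the form 844x + 634y is a multiple of 2.
However 689 leaves remainder 1 on division by 2.
Hence no integers x, y satisfy the equation.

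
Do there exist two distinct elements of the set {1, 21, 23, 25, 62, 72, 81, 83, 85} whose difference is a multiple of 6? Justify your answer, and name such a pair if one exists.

Both 1 and 25 leave remainder 1 on division by 6; their difference 24 = 4·6 is a multiple of 6.

1 and 25 are such a pair.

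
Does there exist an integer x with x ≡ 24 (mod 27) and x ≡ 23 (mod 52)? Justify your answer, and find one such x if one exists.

Since 27 and 52 share no common factor, CRT says the pair of congruences has a solution (unique mod 1404).
Any solution of the first congruence is x = 24 + 27t; substituting into the second, 27t ≡ 23 − 24 ≡ 51 (mod 52).
To invert 27 modulo 52: 52 = 1·27 + 25, 27 = 1·25 + 2, 25 = 12·2 + 1, 2 = 2·1 + 0, and unwinding, 1 = 25 − 12·2 = 25 − 12·(27 − 1·25) = −12·27 + 13·25 = −12·27 + 13·(52 − 1·27) = 13·52 − 25·27. Thus 27⁻¹ ≡ -25 ≡ 27 (mod 52).
Therefore t ≡ 27·51 = 1377 ≡ 25 (mod 52).
Taking t = 25 gives x = 24 + 27·25 = 699.
Check: 699 mod 27 = 24, 699 mod 52 = 23. ✓

x = 699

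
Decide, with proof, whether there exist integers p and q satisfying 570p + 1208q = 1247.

Any value of 570p + 1208q is a multiple of gcd(570, 1208) = 2.
But 1247 = 2·623 + 1, so 2 ∤ 1247.
So the equation is unsolvable over ℤ.

No such integers exist.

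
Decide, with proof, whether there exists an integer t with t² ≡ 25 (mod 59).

Take t = 5. Then 5² = 25, and since 0 ≤ 25 < 59 this is already reduced: 5² ≡ 25 (mod 59).

t = 5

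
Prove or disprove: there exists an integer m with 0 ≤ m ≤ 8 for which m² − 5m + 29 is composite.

m = 1

At m = 1: 1² − 5·1 + 29 = 25 = 5·5, which is composite.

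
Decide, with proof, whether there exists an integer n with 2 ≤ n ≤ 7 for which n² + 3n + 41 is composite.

At n = 4: 4² + 3·4 + 41 = 69 = 3·23, which is composite.

n = 4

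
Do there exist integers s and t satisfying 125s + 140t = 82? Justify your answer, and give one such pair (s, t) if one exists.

Both 125 and 140 are divisible by gcd(125, 140) = 5, hence so is any combination 125s + 140t.
But 82 is not a multiple of 5 (it leaves remainder 2).
Hence no integers s, t satisfy the equation.

There are no such integers.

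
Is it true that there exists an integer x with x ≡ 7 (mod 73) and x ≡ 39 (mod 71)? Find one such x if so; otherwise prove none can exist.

gcd(73, 71) = 1, so the Chinese Remainder Theorem guarantees exactly one residue class mod 5183 satisfying both.
Any solution of the first congruence is x = 7 + 73t; substituting into the second, 73t ≡ 39 − 7 ≡ 32 (mod 71).
73 ≡ 2 (mod 71), so this reads 2t ≡ 32 (mod 71). To invert 2 modulo 71: 71 = 35·2 + 1, 2 = 2·1 + 0, and unwinding, 1 = 71 − 35·2. Thus 2⁻¹ ≡ -35 ≡ 36 (mod 71).
Therefore t ≡ 36·32 = 1152 ≡ 16 (mod 71).
With t = 16: x = 7 + 73·16 = 1175.
Verify: 1175 = 16·73 + 7 and 1175 = 16·71 + 39. ✓

x = 1175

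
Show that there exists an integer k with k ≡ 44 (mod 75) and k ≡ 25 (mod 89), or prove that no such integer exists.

k = 6344

The moduli 75 and 89 are coprime, so by the Chinese Remainder Theorem a unique solution modulo 6675 exists.
Any solution of the first congruence is k = 44 + 75t; substituting into the second, 75t ≡ 25 − 44 ≡ 70 (mod 89).
Since 75·19 = 1425 = 16·89 + 1, the inverse of 75 mod 89 is 19.
Therefore t ≡ 19·70 = 1330 ≡ 84 (mod 89).
With t = 84: k = 44 + 75·84 = 6344.
Verify: 6344 = 84·75 + 44 and 6344 = 71·89 + 25. ✓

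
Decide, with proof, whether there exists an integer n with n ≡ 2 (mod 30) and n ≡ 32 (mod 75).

n = 32

gcd(30, 75) = 15. A simultaneous solution exists iff 2 ≡ 32 (mod 15); here 2 mod 15 = 2 = 32 mod 15, so it does.
The integers ≡ 2 (mod 30) are 2, 32, …; their remainders mod 75 are 2, 32, so n = 32 is the first that is ≡ 32 (mod 75).
Verify: 32 = 1·30 + 2 and 32 = 0·75 + 32. ✓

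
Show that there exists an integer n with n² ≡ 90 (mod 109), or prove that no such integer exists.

Apply Euler's criterion with the prime 109: 90 is a quadratic residue iff 90^54 ≡ 1 (mod 109), and a non-residue iff it is ≡ −1.
Repeated squaring mod 109: 90^2 = 8100 ≡ 34; 90^4 ≡ 34² = 1156 ≡ 66; 90^8 ≡ 66² = 4356 ≡ 105; 90^16 ≡ 105² = 11025 ≡ 16; 90^32 ≡ 16² = 256 ≡ 38.
Since 54 = 32 + 16 + 4 + 2, 90^54 ≡ 38 · 16 · 66 · 34; multiplying out mod 109: 38·16 = 608 ≡ 63, then 63·66 = 4158 ≡ 16, then 16·34 = 544 ≡ 108. Thus 90^54 ≡ 108 ≡ −1 (mod 109).
By Euler's criterion 90 is a quadratic non-residue mod 109: no n satisfies n² ≡ 90 (mod 109).

No, no such integer exists.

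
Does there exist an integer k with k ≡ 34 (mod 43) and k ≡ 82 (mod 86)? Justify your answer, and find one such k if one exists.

There is no such integer.

Reduce both congruences modulo 43, which divides 43 and 86: they say k ≡ 34 (mod 43) and k ≡ 82 (mod 43).
But 34 mod 43 = 34 while 82 mod 43 = 39, a contradiction.
So no integer satisfies both congruences.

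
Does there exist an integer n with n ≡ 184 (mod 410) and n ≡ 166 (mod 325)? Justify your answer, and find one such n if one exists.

No such integer exists.

Reduce both congruences modulo 5, which divides 410 and 325: they say n ≡ 184 (mod 5) and n ≡ 166 (mod 5).
However 184 ≡ 4 and 166 ≡ 1 (mod 5), and 4 ≠ 1.
Hence the system has no solution.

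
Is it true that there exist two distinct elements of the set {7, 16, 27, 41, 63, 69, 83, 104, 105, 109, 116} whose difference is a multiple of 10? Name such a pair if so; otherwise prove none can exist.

Reduce each element mod 10: 7↦7, 16↦6, 27↦7, 41↦1, 63↦3, 69↦9, 83↦3, 104↦4, 105↦5, 109↦9, 116↦6. The residue 7 repeats (at 7 and 27), and 27 − 7 = 20 = 2·10.

The pair (7, 27) works.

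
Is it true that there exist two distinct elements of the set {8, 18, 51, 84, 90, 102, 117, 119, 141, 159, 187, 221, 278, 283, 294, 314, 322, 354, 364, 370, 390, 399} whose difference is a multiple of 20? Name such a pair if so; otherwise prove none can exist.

18 and 278 are such a pair.

Reduce each element mod 20: 8↦8, 18↦18, 51↦11, 84↦4, 90↦10, 102↦2, 117↦17, 119↦19, 141↦1, 159↦19, 187↦7, 221↦1, 278↦18, 283↦3, 294↦14, 314↦14, 322↦2, 354↦14, 364↦4, 370↦10, 390↦10, 399↦19. The residue 18 repeats (at 18 and 278), and 278 − 18 = 260 = 13·20.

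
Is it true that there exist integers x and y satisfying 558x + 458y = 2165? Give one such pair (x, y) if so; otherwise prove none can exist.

Both 558 and 458 are divisible by gcd(558, 458) = 2, hence so is any combination 558x + 458y.
But 2165 = 2·1082 + 1, so 2 ∤ 2165.
Hence no integers x, y satisfy the equation.

No such integers exist.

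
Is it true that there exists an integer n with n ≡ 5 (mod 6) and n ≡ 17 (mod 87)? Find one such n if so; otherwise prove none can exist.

n = 17

gcd(6, 87) = 3. A simultaneous solution exists iff 5 ≡ 17 (mod 3); here 5 mod 3 = 2 = 17 mod 3, so it does.
Step through n = 5, 5 + 6, 5 + 2·6, …: the values 5, 11, 17 reduce mod 87 to 5, 11, 17. The value 17 hits 17.
Check: 17 mod 6 = 5, 17 mod 87 = 17. ✓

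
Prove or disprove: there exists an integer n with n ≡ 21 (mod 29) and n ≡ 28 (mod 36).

n = 1036

gcd(29, 36) = 1, so the Chinese Remainder Theorem guarantees exactly one residue class mod 1044 satisfying both.
Any solution of the first congruence is n = 21 + 29t; substituting into the second, 29t ≡ 28 − 21 ≡ 7 (mod 36).
Invert 29 mod 36 by the Euclidean algorithm: 36 = 1·29 + 7, 29 = 4·7 + 1, 7 = 7·1 + 0; back-substituting, 1 = 29 − 4·7 = 29 − 4·(36 − 1·29) = −4·36 + 5·29. Hence 29·5 ≡ 1, so 29⁻¹ ≡ 5 (mod 36).
Multiplying by 5: t ≡ 5·7 = 35 (mod 36).
With t = 35: n = 21 + 29·35 = 1036.
Verify: 1036 = 35·29 + 21 and 1036 = 28·36 + 28. ✓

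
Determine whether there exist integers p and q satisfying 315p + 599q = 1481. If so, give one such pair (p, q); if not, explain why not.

p = 482, q = -251

315 and 599 are coprime, so 315p + 599q ranges over all of ℤ.
Run the Euclidean algorithm on 599 and 315: 599 = 1·315 + 284, 315 = 1·284 + 31, 284 = 9·31 + 5, 31 = 6·5 + 1, 5 = 5·1 + 0.
Working back up the chain: 1 = 31 − 6·5 = 31 − 6·(284 − 9·31) = −6·284 + 55·31 = −6·284 + 55·(315 − 1·284) = 55·315 − 61·284 = 55·315 − 61·(599 − 1·315) = −61·599 + 116·315. So 315·116 + 599·(-61) = 1.
Scaling by 1481 gives the particular solution (p, q) = (171796, -90341).
The general solution is p = 171796 + 599k, q = -90341 − 315k; taking k = -286 gives the smaller pair p = 482, q = -251.
Check: 315·482 + 599·(-251) = 151830 − 150349 = 1481. ✓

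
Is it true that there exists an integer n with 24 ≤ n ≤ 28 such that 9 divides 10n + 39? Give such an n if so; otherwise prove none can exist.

Try n = 24: 10·24 + 39 = 279 = 31·9, which is divisible by 9.

n = 24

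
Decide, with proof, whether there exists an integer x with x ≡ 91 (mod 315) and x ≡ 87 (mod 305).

No, no such integer exists.

gcd(315, 305) = 5. If x ≡ 91 (mod 315) and x ≡ 87 (mod 305), then x ≡ 91 (mod 5) and x ≡ 87 (mod 5).
These are incompatible: 91 − 87 = 4 is not divisible by 5.
Hence the system has no solution.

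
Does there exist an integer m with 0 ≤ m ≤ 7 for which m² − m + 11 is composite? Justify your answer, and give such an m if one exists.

There is no such integer m in that range.

The values for m = 0, 1, …, 7 are 11, 11, 13, 17, 23, 31, 41, 53, and each of these is prime.
So no value in the range makes the expression composite.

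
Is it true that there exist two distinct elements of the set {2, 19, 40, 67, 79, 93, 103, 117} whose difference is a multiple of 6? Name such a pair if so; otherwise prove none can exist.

Yes: 19 and 67.

Reduce each element mod 6: 2↦2, 19↦1, 40↦4, 67↦1, 79↦1, 93↦3, 103↦1, 117↦3. The residue 1 repeats (at 19 and 67), and 67 − 19 = 48 = 8·6.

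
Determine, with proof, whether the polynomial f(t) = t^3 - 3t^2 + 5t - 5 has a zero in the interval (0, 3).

f(0) = -5 and f(3) = 10, which have opposite signs.
f is continuous everywhere (it is a polynomial), in particular on [0, 3].
By the Intermediate Value Theorem f must vanish at some point of (0, 3).

Yes, f has a root in the interval.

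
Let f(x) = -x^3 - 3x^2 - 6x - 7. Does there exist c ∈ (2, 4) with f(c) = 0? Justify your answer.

Evaluate at the endpoints: f(2) = -39, f(4) = -143 — same sign (negative).
f'(x) = -3x^2 - 6x - 6 has discriminant (-6)² − 4·(-3)·(-6) = -36 < 0, so f' has no real roots and is negative for every real x.
So f is strictly decreasing; between 2 and 4 its values lie between f(2) = -39 and f(4) = -143, all negative. Therefore f has no root in (2, 4).

No.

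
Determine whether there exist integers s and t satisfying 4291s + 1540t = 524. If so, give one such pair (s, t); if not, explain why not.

Both 4291 and 1540 are divisible by gcd(4291, 1540) = 7, hence so is any combination 4291s + 1540t.
But 524 is not a multiple of 7 (it leaves remainder 6).
Hence no integers s, t satisfy the equation.

No, no such integers exist.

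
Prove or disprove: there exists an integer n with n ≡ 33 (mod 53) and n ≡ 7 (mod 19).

n = 881

The moduli 53 and 19 are coprime, so by the Chinese Remainder Theorem a unique solution modulo 1007 exists.
Any solution of the first congruence is n = 33 + 53t; substituting into the second, 53t ≡ 7 − 33 ≡ 12 (mod 19).
53 ≡ 15 (mod 19), so this reads 15t ≡ 12 (mod 19). Note 15·14 = 210 ≡ 1 (mod 19) (as 210 − 1 = 11·19), so 15⁻¹ ≡ 14.
Therefore t ≡ 14·12 = 168 ≡ 16 (mod 19).
With t = 16: n = 33 + 53·16 = 881.
Check: 881 mod 53 = 33, 881 mod 19 = 7. ✓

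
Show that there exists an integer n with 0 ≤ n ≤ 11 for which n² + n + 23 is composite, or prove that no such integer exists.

n = 3

At n = 3: 3² + 3 + 23 = 35 = 5·7, which is composite.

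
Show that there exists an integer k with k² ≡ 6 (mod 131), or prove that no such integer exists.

No, no such integer exists.

131 is prime, so by Euler's criterion 6 is a square mod 131 iff 6^((131−1)/2) = 6^65 ≡ 1 (mod 131).
Repeated squaring mod 131: 6^2 = 36 ≡ 36; 6^4 ≡ 36² = 1296 ≡ 117; 6^8 ≡ 117² = 13689 ≡ 65; 6^16 ≡ 65² = 4225 ≡ 33; 6^32 ≡ 33² = 1089 ≡ 41; 6^64 ≡ 41² = 1681 ≡ 109.
Since 65 = 64 + 1, 6^65 ≡ 109 · 6; multiplying out mod 131: 109·6 = 654 ≡ 130. Thus 6^65 ≡ 130 ≡ −1 (mod 131).
By Euler's criterion 6 is a quadratic non-residue mod 131: no k satisfies k² ≡ 6 (mod 131).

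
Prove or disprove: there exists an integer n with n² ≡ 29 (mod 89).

There is no such integer.

89 is prime, so by Euler's criterion 29 is a square mod 89 iff 29^((89−1)/2) = 29^44 ≡ 1 (mod 89).
Repeated squaring mod 89: 29^2 = 841 ≡ 40; 29^4 ≡ 40² = 1600 ≡ 87; 29^8 ≡ 87² = 7569 ≡ 4; 29^16 ≡ 4² = 16 ≡ 16; 29^32 ≡ 16² = 256 ≡ 78.
Since 44 = 32 + 8 + 4, 29^44 ≡ 78 · 4 · 87; multiplying out mod 89: 78·4 = 312 ≡ 45, then 45·87 = 3915 ≡ 88. Thus 29^44 ≡ 88 ≡ −1 (mod 89).
By Euler's criterion 29 is a quadratic non-residue mod 89: no n satisfies n² ≡ 29 (mod 89).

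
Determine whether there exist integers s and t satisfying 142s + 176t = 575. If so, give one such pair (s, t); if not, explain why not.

No, no such integers exist.

Both 142 and 176 are divisible by gcd(142, 176) = 2, hence so is any combination 142s + 176t.
But 575 is not a multiple of 2 (it leaves remainder 1).
Therefore 142s + 176t = 575 has no solution in integers.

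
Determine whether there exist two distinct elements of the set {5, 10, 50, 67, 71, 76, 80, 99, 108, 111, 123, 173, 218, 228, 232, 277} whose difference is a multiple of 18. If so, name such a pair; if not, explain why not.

No, no such pair exists.

Two integers differ by a multiple of 18 exactly when they have the same residue mod 18. The residues are 5↦5, 10↦10, 50↦14, 67↦13, 71↦17, 76↦4, 80↦8, 99↦9, 108↦0, 111↦3, 123↦15, 173↦11, 218↦2, 228↦12, 232↦16, 277↦7.
No residue repeats among the 16 elements, so no pair has difference ≡ 0 (mod 18).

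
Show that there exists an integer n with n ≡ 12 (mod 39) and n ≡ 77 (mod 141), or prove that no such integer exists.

Reduce both congruences modulo 3, which divides 39 and 141: they say n ≡ 12 (mod 3) and n ≡ 77 (mod 3).
These are incompatible: 12 − 77 = -65 is not divisible by 3.
Hence the system has no solution.

There is no such integer.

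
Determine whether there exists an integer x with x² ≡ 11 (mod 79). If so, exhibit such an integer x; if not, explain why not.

x = 66

Take x = 66. Then 66² = 4356 = 55·79 + 11, so 66² ≡ 11 (mod 79).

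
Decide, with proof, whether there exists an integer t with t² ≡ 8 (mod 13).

Computing t² mod 13 for t = 0, 1, …, 6 (enough, by the symmetry t ↦ 13 − t) gives 0, 1, 4, 9, 3, 12, 10.
So the quadratic residues mod 13 are {0, 1, 3, 4, 9, 10, 12}, and 8 is not among them.
Hence no integer t has t² ≡ 8 (mod 13).

No, no such integer exists.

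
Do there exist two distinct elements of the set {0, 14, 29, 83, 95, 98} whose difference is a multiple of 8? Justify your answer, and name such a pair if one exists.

Residues mod 8: 0↦0, 14↦6, 29↦5, 83↦3, 95↦7, 98↦2.
These 6 residues are pairwise different, hence no difference of two elements is divisible by 8.

No such pair exists.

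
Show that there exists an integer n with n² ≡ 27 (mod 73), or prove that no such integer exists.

n = 63 works: 63² = 3969, and 3969 − 27 = 3942 = 54·73.

n = 63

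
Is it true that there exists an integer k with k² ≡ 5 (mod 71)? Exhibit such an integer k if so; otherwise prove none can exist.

k = 17

Take k = 17. Then 17² = 289 = 4·71 + 5, so 17² ≡ 5 (mod 71).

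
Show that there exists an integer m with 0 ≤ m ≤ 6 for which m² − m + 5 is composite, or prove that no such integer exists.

At m = 6: 6² − 6 + 5 = 35 = 5·7, which is composite.

m = 6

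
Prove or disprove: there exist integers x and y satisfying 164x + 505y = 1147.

x = 318, y = -101

Since gcd(164, 505) = 1, every integer is an integer combination of 164 and 505.
Euclidean algorithm: 505 = 3·164 + 13, 164 = 12·13 + 8, 13 = 1·8 + 5, 8 = 1·5 + 3, 5 = 1·3 + 2, 3 = 1·2 + 1, 2 = 2·1 + 0.
Unwinding: 1 = 3 − 1·2 = 3 − (5 − 1·3) = −5 + 2·3 = −5 + 2·(8 − 1·5) = 2·8 − 3·5 = 2·8 − 3·(13 − 1·8) = −3·13 + 5·8 = −3·13 + 5·(164 − 12·13) = 5·164 − 63·13 = 5·164 − 63·(505 − 3·164) = −63·505 + 194·164, i.e. 164·194 + 505·(-63) = 1.
Times 1147: 164·222518 + 505·(-72261) = 1147, so (222518, -72261) solves it.
Subtracting 440·505 from x and adding 440·164 to y gives the tidier solution (318, -101).
Check: 164·318 + 505·(-101) = 52152 − 51005 = 1147. ✓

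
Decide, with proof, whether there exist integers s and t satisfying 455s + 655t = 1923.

No such integers exist.

Both 455 and 655 are divisible by gcd(455, 655) = 5, hence so is any combination 455s + 655t.
However 1923 leaves remainder 3 on division by 5.
So the equation is unsolvable over ℤ.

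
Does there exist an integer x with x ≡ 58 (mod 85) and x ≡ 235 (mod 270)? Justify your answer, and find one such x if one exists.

No, no such integer exists.

Reduce both congruences modulo 5, which divides 85 and 270: they say x ≡ 58 (mod 5) and x ≡ 235 (mod 5).
However 58 ≡ 3 and 235 ≡ 0 (mod 5), and 3 ≠ 0.
Hence the system has no solution.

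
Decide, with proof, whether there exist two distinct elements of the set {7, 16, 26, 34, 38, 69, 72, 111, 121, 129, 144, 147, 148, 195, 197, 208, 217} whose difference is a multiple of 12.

Yes: 16 and 148.

Reduce each element mod 12: 7↦7, 16↦4, 26↦2, 34↦10, 38↦2, 69↦9, 72↦0, 111↦3, 121↦1, 129↦9, 144↦0, 147↦3, 148↦4, 195↦3, 197↦5, 208↦4, 217↦1. The residue 4 repeats (at 16 and 148), and 148 − 16 = 132 = 11·12.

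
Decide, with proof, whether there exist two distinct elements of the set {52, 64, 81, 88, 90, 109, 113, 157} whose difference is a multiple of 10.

Residues mod 10: 52↦2, 64↦4, 81↦1, 88↦8, 90↦0, 109↦9, 113↦3, 157↦7.
No residue repeats among the 8 elements, so no pair has difference ≡ 0 (mod 10).

No such pair exists.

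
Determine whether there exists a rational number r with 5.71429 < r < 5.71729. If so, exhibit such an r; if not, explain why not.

Multiplying by 53: 53·5.71429 = 302.85737 and 53·5.71729 = 303.01637, so the integer 303 lies strictly between them.
So r = 303/53 works: it is a ratio of integers, and dividing 53·5.71429 < 303 < 53·5.71729 through by 53 gives 5.71429 < 303/53 < 5.71729.

r = 303/53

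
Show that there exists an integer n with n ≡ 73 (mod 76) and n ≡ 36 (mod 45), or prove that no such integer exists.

The moduli 76 and 45 are coprime, so by the Chinese Remainder Theorem a unique solution modulo 3420 exists.
Any solution of the first congruence is n = 73 + 76t; substituting into the second, 76t ≡ 36 − 73 ≡ 8 (mod 45).
76 ≡ 31 (mod 45), so this reads 31t ≡ 8 (mod 45). Note 31·16 = 496 ≡ 1 (mod 45) (as 496 − 1 = 11·45), so 31⁻¹ ≡ 16.
Multiplying by 16: t ≡ 16·8 = 128 ≡ 38 (mod 45).
With t = 38: n = 73 + 76·38 = 2961.
Verify: 2961 = 38·76 + 73 and 2961 = 65·45 + 36. ✓

n = 2961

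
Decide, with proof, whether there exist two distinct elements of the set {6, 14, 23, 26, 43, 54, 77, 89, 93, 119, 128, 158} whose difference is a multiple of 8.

6 mod 8 = 6 and 14 mod 8 = 6, so 14 − 6 = 8 = 1·8.

Yes: 6 and 14.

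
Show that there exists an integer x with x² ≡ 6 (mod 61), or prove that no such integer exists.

No such integer exists.

61 is prime, so by Euler's criterion 6 is a square mod 61 iff 6^((61−1)/2) = 6^30 ≡ 1 (mod 61).
Repeated squaring mod 61: 6^2 = 36 ≡ 36; 6^4 ≡ 36² = 1296 ≡ 15; 6^8 ≡ 15² = 225 ≡ 42; 6^16 ≡ 42² = 1764 ≡ 56.
Since 30 = 16 + 8 + 4 + 2, 6^30 ≡ 56 · 42 · 15 · 36; multiplying out mod 61: 56·42 = 2352 ≡ 34, then 34·15 = 510 ≡ 22, then 22·36 = 792 ≡ 60. Thus 6^30 ≡ 60 ≡ −1 (mod 61).
The value −1 means 6 is a non-residue modulo 61, so x² ≡ 6 (mod 61) is impossible.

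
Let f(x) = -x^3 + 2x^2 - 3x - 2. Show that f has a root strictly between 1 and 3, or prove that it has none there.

No.

Evaluate at the endpoints: f(1) = -4, f(3) = -20 — same sign (negative).
The derivative f'(x) = -3x^2 + 4x - 3 is a quadratic with discriminant 4² − 4·(-3)·(-3) = -20 < 0; it never vanishes, so it is always negative (sign of the leading coefficient).
So f is strictly decreasing; between 1 and 3 its values lie between f(1) = -4 and f(3) = -20, all negative. Therefore f has no root in (1, 3).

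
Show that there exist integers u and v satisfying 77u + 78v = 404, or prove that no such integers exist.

u = 64, v = -58

77 and 78 are coprime, so 77u + 78v ranges over all of ℤ.
Dividing repeatedly: 78 = 1·77 + 1, 77 = 77·1 + 0.
Unwinding: 1 = 78 − 1·77, i.e. 77·(-1) + 78·1 = 1.
Scaling by 404 gives the particular solution (u, v) = (-404, 404).
The general solution is u = -404 + 78k, v = 404 − 77k; taking k = 6 gives the smaller pair u = 64, v = -58.
Indeed 77·64 + 78·(-58) = 4928 − 4524 = 404.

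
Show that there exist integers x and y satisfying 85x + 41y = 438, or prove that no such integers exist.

x = 23, y = -37

Since gcd(85, 41) = 1, every integer is an integer combination of 85 and 41.
Euclidean algorithm: 85 = 2·41 + 3, 41 = 13·3 + 2, 3 = 1·2 + 1, 2 = 2·1 + 0.
Unwinding: 1 = 3 − 1·2 = 3 − (41 − 13·3) = −41 + 14·3 = −41 + 14·(85 − 2·41) = 14·85 − 29·41, i.e. 85·14 + 41·(-29) = 1.
Multiplying through by 438: x = 14·438 = 6132, y = (-29)·438 = -12702 is a solution.
Shifting by a multiple of (41, −85) keeps it a solution: x = 6132 − 149·41 = 23, y = -12702 + 149·85 = -37.
Indeed 85·23 + 41·(-37) = 1955 − 1517 = 438.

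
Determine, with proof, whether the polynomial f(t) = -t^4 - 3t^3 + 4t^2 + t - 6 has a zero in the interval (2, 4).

The endpoint values f(2) = -28 and f(4) = -386 are both negative. Claim: f(t) < 0 for every t in (2, 4).
Substitute t = 2 + u, where 0 < u < 2 on the interval. Expanding, f(2 + u) = -u^4 - 11u^3 - 38u^2 - 51u - 28.
The nonzero coefficients here are all negative, so for u > 0 every term is negative (or zero), and the constant term -28 is strictly negative.
Therefore f(t) < 0 throughout (2, 4), and f has no zero there.

No such root exists.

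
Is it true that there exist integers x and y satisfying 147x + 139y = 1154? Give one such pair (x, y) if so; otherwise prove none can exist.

147 and 139 are coprime, so 147x + 139y ranges over all of ℤ.
Run the Euclidean algorithm on 147 and 139: 147 = 1·139 + 8, 139 = 17·8 + 3, 8 = 2·3 + 2, 3 = 1·2 + 1, 2 = 2·1 + 0.
Unwinding: 1 = 3 − 1·2 = 3 − (8 − 2·3) = −8 + 3·3 = −8 + 3·(139 − 17·8) = 3·139 − 52·8 = 3·139 − 52·(147 − 1·139) = −52·147 + 55·139, i.e. 147·(-52) + 139·55 = 1.
Scaling by 1154 gives the particular solution (x, y) = (-60008, 63470).
The general solution is x = -60008 + 139k, y = 63470 − 147k; taking k = 432 gives the smaller pair x = 40, y = -34.
Indeed 147·40 + 139·(-34) = 5880 − 4726 = 1154.

x = 40, y = -34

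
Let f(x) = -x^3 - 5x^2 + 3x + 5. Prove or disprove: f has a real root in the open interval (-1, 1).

f(-1) = -2 and f(1) = 2, which have opposite signs.
As a polynomial, f is continuous on every closed interval.
By the Intermediate Value Theorem f must vanish at some point of (-1, 1).

Such a root exists.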